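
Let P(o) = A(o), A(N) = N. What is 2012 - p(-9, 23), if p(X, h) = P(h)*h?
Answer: 1483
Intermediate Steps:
P(o) = o
p(X, h) = h² (p(X, h) = h*h = h²)
2012 - p(-9, 23) = 2012 - 1*23² = 2012 - 1*529 = 2012 - 529 = 1483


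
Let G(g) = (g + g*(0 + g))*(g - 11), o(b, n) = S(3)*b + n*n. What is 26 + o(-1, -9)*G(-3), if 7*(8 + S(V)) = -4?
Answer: -7498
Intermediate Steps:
S(V) = -60/7 (S(V) = -8 + (⅐)*(-4) = -8 - 4/7 = -60/7)
o(b, n) = n² - 60*b/7 (o(b, n) = -60*b/7 + n*n = -60*b/7 + n² = n² - 60*b/7)
G(g) = (-11 + g)*(g + g²) (G(g) = (g + g*g)*(-11 + g) = (g + g²)*(-11 + g) = (-11 + g)*(g + g²))
26 + o(-1, -9)*G(-3) = 26 + ((-9)² - 60/7*(-1))*(-3*(-11 + (-3)² - 10*(-3))) = 26 + (81 + 60/7)*(-3*(-11 + 9 + 30)) = 26 + 627*(-3*28)/7 = 26 + (627/7)*(-84) = 26 - 7524 = -7498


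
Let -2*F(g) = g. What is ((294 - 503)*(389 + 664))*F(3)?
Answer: 660231/2 ≈ 3.3012e+5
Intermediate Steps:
F(g) = -g/2
((294 - 503)*(389 + 664))*F(3) = ((294 - 503)*(389 + 664))*(-½*3) = -209*1053*(-3/2) = -220077*(-3/2) = 660231/2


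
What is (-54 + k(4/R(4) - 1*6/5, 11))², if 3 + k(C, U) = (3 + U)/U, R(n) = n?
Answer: 375769/121 ≈ 3105.5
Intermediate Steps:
k(C, U) = -3 + (3 + U)/U
(-54 + k(4/R(4) - 1*6/5, 11))² = (-54 + (-2 + 3/11))² = (-54 - 19/11)² = (-613/11)² = 375769/121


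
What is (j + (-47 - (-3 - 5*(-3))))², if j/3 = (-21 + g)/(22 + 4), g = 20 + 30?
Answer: 2093809/676 ≈ 3097.4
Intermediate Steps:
g = 50
j = 87/26 (j = 3*((-21 + 50)/(22 + 4)) = 3*(29/26) = 87/26 ≈ 3.3462)
(j + (-47 - (-3 - 5*(-3))))² = (87/26 + (-47 - (-3 - 5*(-3))))² = (87/26 + (-47 - (-3 + 15)))² = (87/26 + (-47 - 1*12))² = (87/26 + (-47 - 12))² = (87/26 - 59)² = (-1447/26)² = 2093809/676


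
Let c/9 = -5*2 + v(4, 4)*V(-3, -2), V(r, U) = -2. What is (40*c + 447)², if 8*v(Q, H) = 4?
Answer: 12341169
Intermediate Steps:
v(Q, H) = ½ (v(Q, H) = (⅛)*4 = ½)
c = -99 (c = 9*(-5*2 + (½)*(-2)) = 9*(-10 - 1) = 9*(-11) = -99)
(40*c + 447)² = (40*(-99) + 447)² = (-3960 + 447)² = (-3513)² = 12341169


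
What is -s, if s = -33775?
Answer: 33775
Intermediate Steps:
-s = -1*(-33775) = 33775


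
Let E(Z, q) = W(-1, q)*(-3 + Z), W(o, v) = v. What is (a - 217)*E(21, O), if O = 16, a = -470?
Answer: -197856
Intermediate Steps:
E(Z, q) = q*(-3 + Z)
(a - 217)*E(21, O) = (-470 - 217)*(16*(-3 + 21)) = -10992*18 = -687*288 = -197856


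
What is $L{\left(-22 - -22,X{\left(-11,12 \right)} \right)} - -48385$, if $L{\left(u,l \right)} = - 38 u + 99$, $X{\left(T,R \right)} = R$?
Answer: $48484$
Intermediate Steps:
$L{\left(u,l \right)} = 99 - 38 u$
$L{\left(-22 - -22,X{\left(-11,12 \right)} \right)} - -48385 = \left(99 - 38 \left(-22 - -22\right)\right) - -48385 = \left(99 - 38 \left(-22 + 22\right)\right) + 48385 = \left(99 - 0\right) + 48385 = \left(99 + 0\right) + 48385 = 99 + 48385 = 48484$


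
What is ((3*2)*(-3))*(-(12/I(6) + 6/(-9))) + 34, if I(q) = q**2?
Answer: 28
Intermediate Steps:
((3*2)*(-3))*(-(12/I(6) + 6/(-9))) + 34 = ((3*2)*(-3))*(-(12/(6**2) + 6/(-9))) + 34 = (6*(-3))*(-(12/36 + 6*(-1/9))) + 34 = -(-18)*(12*(1/36) - 2/3) + 34 = -(-18)*(1/3 - 2/3) + 34 = -(-18)*(-1)/3 + 34 = -18*1/3 + 34 = -6 + 34 = 28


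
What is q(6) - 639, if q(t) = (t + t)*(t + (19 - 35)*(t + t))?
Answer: -2871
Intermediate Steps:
q(t) = -62*t**2 (q(t) = (2*t)*(t - 32*t) = (2*t)*(-31*t) = -62*t**2)
q(6) - 639 = -62*6**2 - 639 = -62*36 - 639 = -2232 - 639 = -2871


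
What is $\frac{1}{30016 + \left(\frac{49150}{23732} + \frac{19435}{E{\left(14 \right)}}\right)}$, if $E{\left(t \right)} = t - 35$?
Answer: $\frac{249186}{7249467341} \approx 3.4373 \cdot 10^{-5}$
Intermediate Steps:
$E{\left(t \right)} = -35 + t$
$\frac{1}{30016 + \left(\frac{49150}{23732} + \frac{19435}{E{\left(14 \right)}}\right)} = \frac{1}{30016 + \left(\frac{49150}{23732} + \frac{19435}{-35 + 14}\right)} = \frac{1}{30016 + \left(49150 \cdot \frac{1}{23732} + \frac{19435}{-21}\right)} = \frac{1}{30016 + \left(\frac{24575}{11866} + 19435 \left(- \frac{1}{21}\right)\right)} = \frac{1}{30016 + \left(\frac{24575}{11866} - \frac{19435}{21}\right)} = \frac{1}{30016 - \frac{230099635}{249186}} = \frac{1}{\frac{7249467341}{249186}} = \frac{249186}{7249467341}$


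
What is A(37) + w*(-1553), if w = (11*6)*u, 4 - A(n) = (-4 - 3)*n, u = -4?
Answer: 410255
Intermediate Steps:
A(n) = 4 + 7*n (A(n) = 4 - (-4 - 3)*n = 4 - (-7)*n = 4 + 7*n)
w = -264 (w = (11*6)*(-4) = 66*(-4) = -264)
A(37) + w*(-1553) = (4 + 7*37) - 264*(-1553) = (4 + 259) + 409992 = 263 + 409992 = 410255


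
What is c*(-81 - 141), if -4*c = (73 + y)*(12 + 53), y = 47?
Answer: 432900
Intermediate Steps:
c = -1950 (c = -(73 + 47)*(12 + 53)/4 = -30*65 = -1/4*7800 = -1950)
c*(-81 - 141) = -1950*(-81 - 141) = -1950*(-222) = 432900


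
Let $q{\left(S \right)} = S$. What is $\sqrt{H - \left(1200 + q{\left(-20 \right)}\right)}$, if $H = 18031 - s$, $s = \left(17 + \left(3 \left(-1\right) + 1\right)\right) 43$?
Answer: $\sqrt{16206} \approx 127.3$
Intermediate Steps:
$s = 645$ ($s = \left(17 + \left(-3 + 1\right)\right) 43 = \left(17 - 2\right) 43 = 15 \cdot 43 = 645$)
$H = 17386$ ($H = 18031 - 645 = 17386$)
$\sqrt{H - \left(1200 + q{\left(-20 \right)}\right)} = \sqrt{17386 + \left(\left(\left(1300 + 4253\right) - 6753\right) - -20\right)} = \sqrt{17386 + \left(\left(5553 - 6753\right) + 20\right)} = \sqrt{17386 + \left(-1200 + 20\right)} = \sqrt{17386 - 1180} = \sqrt{16206}$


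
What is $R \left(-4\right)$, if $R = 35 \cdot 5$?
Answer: $-700$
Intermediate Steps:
$R = 175$
$R \left(-4\right) = 175 \left(-4\right) = -700$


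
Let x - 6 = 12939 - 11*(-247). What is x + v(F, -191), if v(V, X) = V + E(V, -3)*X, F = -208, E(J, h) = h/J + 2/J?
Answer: 3214241/208 ≈ 15453.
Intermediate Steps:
E(J, h) = 2/J + h/J
x = 15662 (x = 6 + (12939 - 11*(-247)) = 6 + (12939 + 2717) = 6 + 15656 = 15662)
v(V, X) = V - X/V (v(V, X) = V + ((2 - 3)/V)*X = V + (-1/V)*X = V - X/V)
x + v(F, -191) = 15662 + (-208 - 1*(-191)/(-208)) = 15662 + (-208 - 1*(-191)*(-1/208)) = 15662 + (-208 - 191/208) = 15662 - 43455/208 = 3214241/208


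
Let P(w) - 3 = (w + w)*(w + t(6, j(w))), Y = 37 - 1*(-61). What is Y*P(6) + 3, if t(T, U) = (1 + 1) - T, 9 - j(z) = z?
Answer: 2649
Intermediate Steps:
j(z) = 9 - z
t(T, U) = 2 - T
Y = 98 (Y = 37 + 61 = 98)
P(w) = 3 + 2*w*(-4 + w) (P(w) = 3 + (w + w)*(w + (2 - 1*6)) = 3 + (2*w)*(w + (2 - 6)) = 3 + (2*w)*(w - 4) = 3 + (2*w)*(-4 + w) = 3 + 2*w*(-4 + w))
Y*P(6) + 3 = 98*(3 - 8*6 + 2*6**2) + 3 = 98*(3 - 48 + 2*36) + 3 = 98*(3 - 48 + 72) + 3 = 98*27 + 3 = 2646 + 3 = 2649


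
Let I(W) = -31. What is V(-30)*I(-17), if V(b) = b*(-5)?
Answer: -4650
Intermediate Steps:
V(b) = -5*b
V(-30)*I(-17) = -5*(-30)*(-31) = 150*(-31) = -4650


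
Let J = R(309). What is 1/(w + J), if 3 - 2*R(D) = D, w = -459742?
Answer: -1/459895 ≈ -2.1744e-6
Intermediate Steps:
R(D) = 3/2 - D/2
J = -153 (J = 3/2 - 1/2*309 = 3/2 - 309/2 = -153)
1/(w + J) = 1/(-459742 - 153) = 1/(-459895) = -1/459895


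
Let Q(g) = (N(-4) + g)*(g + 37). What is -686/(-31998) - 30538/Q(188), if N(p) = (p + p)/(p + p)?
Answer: -157997129/226785825 ≈ -0.69668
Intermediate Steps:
N(p) = 1 (N(p) = (2*p)/((2*p)) = (2*p)*(1/(2*p)) = 1)
Q(g) = (1 + g)*(37 + g) (Q(g) = (1 + g)*(g + 37) = (1 + g)*(37 + g))
-686/(-31998) - 30538/Q(188) = -686/(-31998) - 30538/(37 + 188**2 + 38*188) = -686*(-1/31998) - 30538/(37 + 35344 + 7144) = 343/15999 - 30538/42525 = -157997129/226785825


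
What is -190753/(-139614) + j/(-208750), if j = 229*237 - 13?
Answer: 3224423311/2914442250 ≈ 1.1064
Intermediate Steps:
j = 54260 (j = 54273 - 13 = 54260)
-190753/(-139614) + j/(-208750) = -190753/(-139614) + 54260/(-208750) = -190753*(-1/139614) + 54260*(-1/208750) = 190753/139614 - 5426/20875 = 3224423311/2914442250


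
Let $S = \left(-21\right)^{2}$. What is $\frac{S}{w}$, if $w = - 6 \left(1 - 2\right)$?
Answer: $\frac{147}{2} \approx 73.5$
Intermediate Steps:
$S = 441$
$w = 6$ ($w = \left(-6\right) \left(-1\right) = 6$)
$\frac{S}{w} = \frac{441}{6} = 441 \cdot \frac{1}{6} = \frac{147}{2}$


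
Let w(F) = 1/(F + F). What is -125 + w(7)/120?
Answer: -209999/1680 ≈ -125.00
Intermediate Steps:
w(F) = 1/(2*F)
-125 + w(7)/120 = -125 + ((1/2)/7)/120 = -125 + ((1/2)*(1/7))*(1/120) = -125 + (1/14)*(1/120) = -125 + 1/1680 = -209999/1680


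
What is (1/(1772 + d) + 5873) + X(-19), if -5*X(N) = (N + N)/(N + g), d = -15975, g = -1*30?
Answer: 2919420528/497105 ≈ 5872.8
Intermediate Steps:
g = -30
X(N) = -2*N/(5*(-30 + N)) (X(N) = -(N + N)/(5*(N - 30)) = -2*N/(5*(-30 + N)))
(1/(1772 + d) + 5873) + X(-19) = (1/(1772 - 15975) + 5873) - 2*(-19)/(-150 + 5*(-19)) = (1/(-14203) + 5873) - 2*(-19)/(-150 - 95) = (-1/14203 + 5873) - 2*(-19)/(-245) = 83414218/14203 - 2*(-19)*(-1/245) = 83414218/14203 - 38/245 = 2919420528/497105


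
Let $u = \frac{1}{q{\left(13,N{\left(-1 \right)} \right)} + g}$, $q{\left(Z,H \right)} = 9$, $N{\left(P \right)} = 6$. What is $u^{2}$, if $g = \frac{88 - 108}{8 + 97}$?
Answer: $\frac{441}{34225} \approx 0.012885$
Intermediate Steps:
$g = - \frac{4}{21}$ ($g = - \frac{20}{105} = \left(-20\right) \frac{1}{105} = - \frac{4}{21} \approx -0.19048$)
$u = \frac{21}{185}$ ($u = \frac{1}{9 - \frac{4}{21}} = \frac{1}{\frac{185}{21}} = \frac{21}{185} \approx 0.11351$)
$u^{2} = \left(\frac{21}{185}\right)^{2} = \frac{441}{34225}$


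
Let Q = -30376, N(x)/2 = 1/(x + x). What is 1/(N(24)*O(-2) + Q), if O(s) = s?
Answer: -12/364513 ≈ -3.2921e-5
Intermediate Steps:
N(x) = 1/x (N(x) = 2/(x + x) = 2/((2*x)) = 2*(1/(2*x)) = 1/x)
1/(N(24)*O(-2) + Q) = 1/(-2/24 - 30376) = 1/((1/24)*(-2) - 30376) = 1/(-1/12 - 30376) = 1/(-364513/12) = -12/364513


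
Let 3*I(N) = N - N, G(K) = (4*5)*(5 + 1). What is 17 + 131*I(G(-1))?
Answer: 17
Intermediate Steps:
G(K) = 120 (G(K) = 20*6 = 120)
I(N) = 0 (I(N) = (N - N)/3 = (⅓)*0 = 0)
17 + 131*I(G(-1)) = 17 + 131*0 = 17 + 0 = 17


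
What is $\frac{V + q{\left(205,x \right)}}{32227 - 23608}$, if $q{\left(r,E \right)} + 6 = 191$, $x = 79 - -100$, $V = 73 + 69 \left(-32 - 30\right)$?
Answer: $- \frac{1340}{2873} \approx -0.46641$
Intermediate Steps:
$V = -4205$ ($V = 73 + 69 \left(-32 - 30\right) = 73 + 69 \left(-62\right) = 73 - 4278 = -4205$)
$x = 179$ ($x = 79 + 100 = 179$)
$q{\left(r,E \right)} = 185$ ($q{\left(r,E \right)} = -6 + 191 = 185$)
$\frac{V + q{\left(205,x \right)}}{32227 - 23608} = \frac{-4205 + 185}{32227 - 23608} = - \frac{4020}{8619} = \left(-4020\right) \frac{1}{8619} = - \frac{1340}{2873}$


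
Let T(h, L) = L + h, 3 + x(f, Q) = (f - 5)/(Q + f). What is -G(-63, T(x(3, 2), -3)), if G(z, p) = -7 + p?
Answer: 67/5 ≈ 13.400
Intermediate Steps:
x(f, Q) = -3 + (-5 + f)/(Q + f) (x(f, Q) = -3 + (f - 5)/(Q + f) = -3 + (-5 + f)/(Q + f))
-G(-63, T(x(3, 2), -3)) = -(-7 + (-3 + (-5 - 3*2 - 2*3)/(2 + 3))) = -(-7 + (-3 + (-5 - 6 - 6)/5)) = -(-7 + (-3 + (1/5)*(-17))) = -(-7 + (-3 - 17/5)) = -(-7 - 32/5) = -1*(-67/5) = 67/5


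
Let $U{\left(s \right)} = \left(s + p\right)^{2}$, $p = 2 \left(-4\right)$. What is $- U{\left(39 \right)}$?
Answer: $-961$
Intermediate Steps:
$p = -8$
$U{\left(s \right)} = \left(-8 + s\right)^{2}$ ($U{\left(s \right)} = \left(s - 8\right)^{2} = \left(-8 + s\right)^{2}$)
$- U{\left(39 \right)} = - \left(-8 + 39\right)^{2} = - 31^{2} = \left(-1\right) 961 = -961$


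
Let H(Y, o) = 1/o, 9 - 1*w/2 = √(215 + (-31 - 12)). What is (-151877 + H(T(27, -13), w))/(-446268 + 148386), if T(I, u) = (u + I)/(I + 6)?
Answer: 27641623/54214524 + √43/27107262 ≈ 0.50986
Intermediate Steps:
T(I, u) = (I + u)/(6 + I)
w = 18 - 4*√43 (w = 18 - 2*√(215 + (-31 - 12)) = 18 - 2*√(215 - 43) = 18 - 4*√43 ≈ -8.2298)
(-151877 + H(T(27, -13), w))/(-446268 + 148386) = (-151877 + 1/(18 - 4*√43))/(-446268 + 148386) = (-151877 + 1/(18 - 4*√43))/(-297882) = (-151877 + 1/(18 - 4*√43))*(-1/297882) = 151877/297882 - 1/(297882*(18 - 4*√43))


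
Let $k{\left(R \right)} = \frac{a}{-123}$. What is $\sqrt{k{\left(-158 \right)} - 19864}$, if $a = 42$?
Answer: $\frac{i \sqrt{33391958}}{41} \approx 140.94 i$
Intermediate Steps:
$k{\left(R \right)} = - \frac{14}{41}$ ($k{\left(R \right)} = \frac{42}{-123} = 42 \left(- \frac{1}{123}\right) = - \frac{14}{41}$)
$\sqrt{k{\left(-158 \right)} - 19864} = \sqrt{- \frac{14}{41} - 19864} = \sqrt{- \frac{814438}{41}} = \frac{i \sqrt{33391958}}{41}$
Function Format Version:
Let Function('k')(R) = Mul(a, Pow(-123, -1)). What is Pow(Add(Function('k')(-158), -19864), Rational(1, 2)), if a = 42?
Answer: Mul(Rational(1, 41), I, Pow(33391958, Rational(1, 2))) ≈ Mul(140.94, I)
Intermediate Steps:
Function('k')(R) = Rational(-14, 41) (Function('k')(R) = Mul(42, Pow(-123, -1)) = Mul(42, Rational(-1, 123)) = Rational(-14, 41))
Pow(Add(Function('k')(-158), -19864), Rational(1, 2)) = Pow(Add(Rational(-14, 41), -19864), Rational(1, 2)) = Pow(Rational(-814438, 41), Rational(1, 2)) = Mul(Rational(1, 41), I, Pow(33391958, Rational(1, 2)))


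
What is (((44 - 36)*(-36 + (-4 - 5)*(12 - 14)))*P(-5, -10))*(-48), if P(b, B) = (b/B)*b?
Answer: -17280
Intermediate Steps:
P(b, B) = b²/B
(((44 - 36)*(-36 + (-4 - 5)*(12 - 14)))*P(-5, -10))*(-48) = (((44 - 36)*(-36 + (-4 - 5)*(12 - 14)))*((-5)²/(-10)))*(-48) = ((8*(-36 - 9*(-2)))*(-⅒*25))*(-48) = ((8*(-36 + 18))*(-5/2))*(-48) = ((8*(-18))*(-5/2))*(-48) = -144*(-5/2)*(-48) = 360*(-48) = -17280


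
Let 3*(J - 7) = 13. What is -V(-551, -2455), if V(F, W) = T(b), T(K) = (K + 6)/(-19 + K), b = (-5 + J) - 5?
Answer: 22/53 ≈ 0.41509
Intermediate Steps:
J = 34/3 (J = 7 + (⅓)*13 = 7 + 13/3 = 34/3 ≈ 11.333)
b = 4/3 (b = (-5 + 34/3) - 5 = 19/3 - 5 = 4/3 ≈ 1.3333)
T(K) = (6 + K)/(-19 + K)
V(F, W) = -22/53 (V(F, W) = (6 + 4/3)/(-19 + 4/3) = (22/3)/(-53/3) = -3/53*22/3 = -22/53)
-V(-551, -2455) = -1*(-22/53) = 22/53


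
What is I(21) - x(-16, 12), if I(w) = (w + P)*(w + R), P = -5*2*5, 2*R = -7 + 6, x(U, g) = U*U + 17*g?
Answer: -2109/2 ≈ -1054.5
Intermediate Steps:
x(U, g) = U² + 17*g
R = -½ (R = (-7 + 6)/2 = (½)*(-1) = -½ ≈ -0.50000)
P = -50 (P = -10*5 = -50)
I(w) = (-50 + w)*(-½ + w) (I(w) = (w - 50)*(w - ½) = (-50 + w)*(-½ + w))
I(21) - x(-16, 12) = (25 + 21² - 101/2*21) - ((-16)² + 17*12) = (25 + 441 - 2121/2) - (256 + 204) = -1189/2 - 1*460 = -1189/2 - 460 = -2109/2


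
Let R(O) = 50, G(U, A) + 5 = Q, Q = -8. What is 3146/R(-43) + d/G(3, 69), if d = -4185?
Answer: 125074/325 ≈ 384.84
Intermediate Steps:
G(U, A) = -13 (G(U, A) = -5 - 8 = -13)
3146/R(-43) + d/G(3, 69) = 3146/50 - 4185/(-13) = 3146*(1/50) - 4185*(-1/13) = 1573/25 + 4185/13 = 125074/325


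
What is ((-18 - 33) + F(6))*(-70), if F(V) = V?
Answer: 3150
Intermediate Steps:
((-18 - 33) + F(6))*(-70) = ((-18 - 33) + 6)*(-70) = (-51 + 6)*(-70) = -45*(-70) = 3150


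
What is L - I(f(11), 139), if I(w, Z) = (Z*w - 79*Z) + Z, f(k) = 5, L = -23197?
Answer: -13050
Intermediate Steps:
I(w, Z) = -78*Z + Z*w (I(w, Z) = (-79*Z + Z*w) + Z = -78*Z + Z*w)
L - I(f(11), 139) = -23197 - 139*(-78 + 5) = -23197 - 139*(-73) = -23197 - 1*(-10147) = -23197 + 10147 = -13050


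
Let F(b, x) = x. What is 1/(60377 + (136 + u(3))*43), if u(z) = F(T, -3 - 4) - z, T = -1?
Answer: 1/65795 ≈ 1.5199e-5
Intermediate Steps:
u(z) = -7 - z (u(z) = (-3 - 4) - z = -7 - z)
1/(60377 + (136 + u(3))*43) = 1/(60377 + (136 + (-7 - 1*3))*43) = 1/(60377 + (136 + (-7 - 3))*43) = 1/(60377 + (136 - 10)*43) = 1/(60377 + 126*43) = 1/(60377 + 5418) = 1/65795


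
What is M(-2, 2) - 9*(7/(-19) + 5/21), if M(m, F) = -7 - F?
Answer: -1041/133 ≈ -7.8271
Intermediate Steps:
M(-2, 2) - 9*(7/(-19) + 5/21) = (-7 - 1*2) - 9*(7/(-19) + 5/21) = (-7 - 2) - 9*(7*(-1/19) + 5*(1/21)) = -9 - 9*(-7/19 + 5/21) = -9 - 9*(-52/399) = -9 + 156/133 = -1041/133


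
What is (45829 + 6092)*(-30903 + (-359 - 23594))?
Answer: -2848178376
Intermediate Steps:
(45829 + 6092)*(-30903 + (-359 - 23594)) = 51921*(-30903 - 23953) = 51921*(-54856) = -2848178376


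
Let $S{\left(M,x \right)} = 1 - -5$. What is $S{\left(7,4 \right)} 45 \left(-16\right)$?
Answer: $-4320$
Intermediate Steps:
$S{\left(M,x \right)} = 6$ ($S{\left(M,x \right)} = 1 + 5 = 6$)
$S{\left(7,4 \right)} 45 \left(-16\right) = 6 \cdot 45 \left(-16\right) = 270 \left(-16\right) = -4320$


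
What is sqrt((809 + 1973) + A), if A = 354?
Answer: 56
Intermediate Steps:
sqrt((809 + 1973) + A) = sqrt((809 + 1973) + 354) = sqrt(2782 + 354) = sqrt(3136) = 56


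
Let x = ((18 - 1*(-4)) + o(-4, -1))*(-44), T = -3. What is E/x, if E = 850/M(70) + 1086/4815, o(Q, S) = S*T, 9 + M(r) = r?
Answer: -346583/26923875 ≈ -0.012873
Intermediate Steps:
M(r) = -9 + r
o(Q, S) = -3*S (o(Q, S) = S*(-3) = -3*S)
E = 1386332/97905 (E = 850/(-9 + 70) + 1086/4815 = 850/61 + 1086*(1/4815) = 850*(1/61) + 362/1605 = 850/61 + 362/1605 = 1386332/97905 ≈ 14.160)
x = -1100 (x = ((18 - 1*(-4)) - 3*(-1))*(-44) = ((18 + 4) + 3)*(-44) = (22 + 3)*(-44) = 25*(-44) = -1100)
E/x = (1386332/97905)/(-1100) = (1386332/97905)*(-1/1100) = -346583/26923875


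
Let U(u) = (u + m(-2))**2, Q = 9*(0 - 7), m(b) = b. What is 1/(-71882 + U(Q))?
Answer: -1/67657 ≈ -1.4780e-5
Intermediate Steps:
Q = -63 (Q = 9*(-7) = -63)
U(u) = (-2 + u)**2 (U(u) = (u - 2)**2 = (-2 + u)**2)
1/(-71882 + U(Q)) = 1/(-71882 + (-2 - 63)**2) = 1/(-71882 + (-65)**2) = 1/(-71882 + 4225) = 1/(-67657) = -1/67657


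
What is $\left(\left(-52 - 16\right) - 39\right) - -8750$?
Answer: $8643$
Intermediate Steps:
$\left(\left(-52 - 16\right) - 39\right) - -8750 = \left(\left(-52 - 16\right) - 39\right) + 8750 = \left(-68 - 39\right) + 8750 = -107 + 8750 = 8643$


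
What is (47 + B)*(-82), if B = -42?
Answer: -410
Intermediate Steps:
(47 + B)*(-82) = (47 - 42)*(-82) = 5*(-82) = -410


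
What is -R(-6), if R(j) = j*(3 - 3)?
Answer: 0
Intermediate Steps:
R(j) = 0 (R(j) = j*0 = 0)
-R(-6) = -1*0 = 0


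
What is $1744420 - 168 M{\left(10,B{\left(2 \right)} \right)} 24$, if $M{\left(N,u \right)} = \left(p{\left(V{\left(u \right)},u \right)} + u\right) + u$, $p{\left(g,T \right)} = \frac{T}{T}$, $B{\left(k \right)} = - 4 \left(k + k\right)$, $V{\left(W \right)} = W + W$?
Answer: $1869412$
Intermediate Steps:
$V{\left(W \right)} = 2 W$
$B{\left(k \right)} = - 8 k$ ($B{\left(k \right)} = - 4 \cdot 2 k = - 8 k$)
$p{\left(g,T \right)} = 1$
$M{\left(N,u \right)} = 1 + 2 u$ ($M{\left(N,u \right)} = \left(1 + u\right) + u = 1 + 2 u$)
$1744420 - 168 M{\left(10,B{\left(2 \right)} \right)} 24 = 1744420 - 168 \left(1 + 2 \left(\left(-8\right) 2\right)\right) 24 = 1744420 - 168 \left(1 + 2 \left(-16\right)\right) 24 = 1744420 - 168 \left(1 - 32\right) 24 = 1744420 - 168 \left(-31\right) 24 = 1744420 - \left(-5208\right) 24 = 1744420 - -124992 = 1744420 + 124992 = 1869412$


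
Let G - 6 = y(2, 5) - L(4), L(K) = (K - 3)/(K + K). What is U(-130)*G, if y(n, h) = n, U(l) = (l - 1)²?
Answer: 1081143/8 ≈ 1.3514e+5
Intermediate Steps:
U(l) = (-1 + l)²
L(K) = (-3 + K)/(2*K) (L(K) = (-3 + K)/((2*K)) = (-3 + K)*(1/(2*K)) = (-3 + K)/(2*K))
G = 63/8 (G = 6 + (2 - (-3 + 4)/(2*4)) = 6 + (2 - 1/(2*4)) = 6 + (2 - 1*⅛) = 6 + (2 - ⅛) = 6 + 15/8 = 63/8 ≈ 7.8750)
U(-130)*G = (-1 - 130)²*(63/8) = (-131)²*(63/8) = 17161*(63/8) = 1081143/8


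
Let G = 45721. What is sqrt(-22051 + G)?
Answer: 3*sqrt(2630) ≈ 153.85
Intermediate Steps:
sqrt(-22051 + G) = sqrt(-22051 + 45721) = sqrt(23670) = 3*sqrt(2630)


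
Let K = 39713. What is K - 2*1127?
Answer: 37459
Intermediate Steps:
K - 2*1127 = 39713 - 2*1127 = 39713 - 2254 = 37459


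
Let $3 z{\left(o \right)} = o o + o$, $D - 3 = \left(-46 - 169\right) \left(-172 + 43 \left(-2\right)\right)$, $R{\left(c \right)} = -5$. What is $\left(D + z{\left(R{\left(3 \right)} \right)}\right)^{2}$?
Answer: $\frac{27701940721}{9} \approx 3.078 \cdot 10^{9}$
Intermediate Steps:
$D = 55473$ ($D = 3 + \left(-46 - 169\right) \left(-172 + 43 \left(-2\right)\right) = 3 - 215 \left(-172 - 86\right) = 3 - -55470 = 3 + 55470 = 55473$)
$z{\left(o \right)} = \frac{o}{3} + \frac{o^{2}}{3}$ ($z{\left(o \right)} = \frac{o o + o}{3} = \frac{o^{2} + o}{3} = \frac{o + o^{2}}{3} = \frac{o}{3} + \frac{o^{2}}{3}$)
$\left(D + z{\left(R{\left(3 \right)} \right)}\right)^{2} = \left(55473 + \frac{1}{3} \left(-5\right) \left(1 - 5\right)\right)^{2} = \left(55473 + \frac{1}{3} \left(-5\right) \left(-4\right)\right)^{2} = \left(55473 + \frac{20}{3}\right)^{2} = \left(\frac{166439}{3}\right)^{2} = \frac{27701940721}{9}$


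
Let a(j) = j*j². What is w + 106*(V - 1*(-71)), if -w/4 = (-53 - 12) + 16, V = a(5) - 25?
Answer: 18322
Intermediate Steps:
a(j) = j³
V = 100 (V = 5³ - 25 = 125 - 25 = 100)
w = 196 (w = -4*((-53 - 12) + 16) = -4*(-65 + 16) = -4*(-49) = 196)
w + 106*(V - 1*(-71)) = 196 + 106*(100 - 1*(-71)) = 196 + 106*(100 + 71) = 196 + 106*171 = 196 + 18126 = 18322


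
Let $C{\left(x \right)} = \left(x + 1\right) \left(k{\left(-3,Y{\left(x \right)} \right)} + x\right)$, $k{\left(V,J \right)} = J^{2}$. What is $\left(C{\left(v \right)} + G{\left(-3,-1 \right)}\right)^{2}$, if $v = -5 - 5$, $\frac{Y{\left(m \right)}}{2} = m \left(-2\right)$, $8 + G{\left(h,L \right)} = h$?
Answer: $205091041$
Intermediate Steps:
$G{\left(h,L \right)} = -8 + h$
$Y{\left(m \right)} = - 4 m$ ($Y{\left(m \right)} = 2 m \left(-2\right) = 2 \left(- 2 m\right) = - 4 m$)
$v = -10$ ($v = -5 - 5 = -10$)
$C{\left(x \right)} = \left(1 + x\right) \left(x + 16 x^{2}\right)$ ($C{\left(x \right)} = \left(x + 1\right) \left(\left(- 4 x\right)^{2} + x\right) = \left(1 + x\right) \left(16 x^{2} + x\right) = \left(1 + x\right) \left(x + 16 x^{2}\right)$)
$\left(C{\left(v \right)} + G{\left(-3,-1 \right)}\right)^{2} = \left(- 10 \left(1 + 16 \left(-10\right)^{2} + 17 \left(-10\right)\right) - 11\right)^{2} = \left(- 10 \left(1 + 16 \cdot 100 - 170\right) - 11\right)^{2} = \left(- 10 \left(1 + 1600 - 170\right) - 11\right)^{2} = \left(\left(-10\right) 1431 - 11\right)^{2} = \left(-14310 - 11\right)^{2} = \left(-14321\right)^{2} = 205091041$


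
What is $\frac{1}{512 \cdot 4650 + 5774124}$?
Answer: $\frac{1}{8154924} \approx 1.2263 \cdot 10^{-7}$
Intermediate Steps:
$\frac{1}{512 \cdot 4650 + 5774124} = \frac{1}{2380800 + 5774124} = \frac{1}{8154924}$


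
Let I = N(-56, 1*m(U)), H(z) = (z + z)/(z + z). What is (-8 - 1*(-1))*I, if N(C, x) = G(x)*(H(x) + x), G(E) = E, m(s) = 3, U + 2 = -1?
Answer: -84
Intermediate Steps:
U = -3 (U = -2 - 1 = -3)
H(z) = 1 (H(z) = (2*z)/((2*z)) = (2*z)*(1/(2*z)) = 1)
N(C, x) = x*(1 + x)
I = 12 (I = (1*3)*(1 + 1*3) = 3*(1 + 3) = 3*4 = 12)
(-8 - 1*(-1))*I = (-8 - 1*(-1))*12 = (-8 + 1)*12 = -7*12 = -84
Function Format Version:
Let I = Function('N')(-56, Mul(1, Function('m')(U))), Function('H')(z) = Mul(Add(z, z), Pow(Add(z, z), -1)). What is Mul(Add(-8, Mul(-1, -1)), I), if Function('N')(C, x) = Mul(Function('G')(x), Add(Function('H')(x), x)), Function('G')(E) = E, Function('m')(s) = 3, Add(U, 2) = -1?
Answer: -84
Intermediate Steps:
U = -3 (U = Add(-2, -1) = -3)
Function('H')(z) = 1 (Function('H')(z) = Mul(Mul(2, z), Pow(Mul(2, z), -1)) = Mul(Mul(2, z), Mul(Rational(1, 2), Pow(z, -1))) = 1)
Function('N')(C, x) = Mul(x, Add(1, x))
I = 12 (I = Mul(Mul(1, 3), Add(1, Mul(1, 3))) = Mul(3, Add(1, 3)) = Mul(3, 4) = 12)
Mul(Add(-8, Mul(-1, -1)), I) = Mul(Add(-8, Mul(-1, -1)), 12) = Mul(Add(-8, 1), 12) = Mul(-7, 12) = -84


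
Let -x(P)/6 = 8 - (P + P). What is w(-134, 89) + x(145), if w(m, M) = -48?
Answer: 1644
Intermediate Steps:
x(P) = -48 + 12*P (x(P) = -6*(8 - (P + P)) = -6*(8 - 2*P) = -48 + 12*P)
w(-134, 89) + x(145) = -48 + (-48 + 12*145) = -48 + (-48 + 1740) = -48 + 1692 = 1644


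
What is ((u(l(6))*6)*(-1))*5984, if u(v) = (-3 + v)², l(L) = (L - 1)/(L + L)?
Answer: -718828/3 ≈ -2.3961e+5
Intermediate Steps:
l(L) = (-1 + L)/(2*L) (l(L) = (-1 + L)/((2*L)) = (-1 + L)*(1/(2*L)) = (-1 + L)/(2*L))
((u(l(6))*6)*(-1))*5984 = (((-3 + (½)*(-1 + 6)/6)²*6)*(-1))*5984 = (((-3 + (½)*(⅙)*5)²*6)*(-1))*5984 = (((-3 + 5/12)²*6)*(-1))*5984 = (((-31/12)²*6)*(-1))*5984 = (((961/144)*6)*(-1))*5984 = ((961/24)*(-1))*5984 = -961/24*5984 = -718828/3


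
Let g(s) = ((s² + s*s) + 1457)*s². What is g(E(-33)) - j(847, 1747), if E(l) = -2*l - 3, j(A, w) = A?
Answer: 37287908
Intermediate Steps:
E(l) = -3 - 2*l
g(s) = s²*(1457 + 2*s²) (g(s) = ((s² + s²) + 1457)*s² = (2*s² + 1457)*s² = (1457 + 2*s²)*s² = s²*(1457 + 2*s²))
g(E(-33)) - j(847, 1747) = (-3 - 2*(-33))²*(1457 + 2*(-3 - 2*(-33))²) - 1*847 = (-3 + 66)²*(1457 + 2*(-3 + 66)²) - 847 = 63²*(1457 + 2*63²) - 847 = 3969*(1457 + 2*3969) - 847 = 3969*(1457 + 7938) - 847 = 3969*9395 - 847 = 37288755 - 847 = 37287908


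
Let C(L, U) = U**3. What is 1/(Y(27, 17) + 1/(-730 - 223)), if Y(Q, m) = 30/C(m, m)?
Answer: 4682089/23677 ≈ 197.75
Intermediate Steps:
Y(Q, m) = 30/m**3 (Y(Q, m) = 30/(m**3) = 30/m**3)
1/(Y(27, 17) + 1/(-730 - 223)) = 1/(30/17**3 + 1/(-730 - 223)) = 1/(30*(1/4913) + 1/(-953)) = 1/(30/4913 - 1/953) = 1/(23677/4682089) = 4682089/23677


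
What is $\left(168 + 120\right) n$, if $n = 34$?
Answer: $9792$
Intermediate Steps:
$\left(168 + 120\right) n = \left(168 + 120\right) 34 = 288 \cdot 34 = 9792$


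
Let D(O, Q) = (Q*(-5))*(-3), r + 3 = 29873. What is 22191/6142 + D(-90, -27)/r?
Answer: 33017883/9173077 ≈ 3.5994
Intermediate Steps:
r = 29870 (r = -3 + 29873 = 29870)
D(O, Q) = 15*Q (D(O, Q) = -5*Q*(-3) = 15*Q)
22191/6142 + D(-90, -27)/r = 22191/6142 + (15*(-27))/29870 = 22191*(1/6142) - 405*1/29870 = 22191/6142 - 81/5974 = 33017883/9173077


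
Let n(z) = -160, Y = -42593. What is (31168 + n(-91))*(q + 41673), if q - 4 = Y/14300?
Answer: 4619715306264/3575 ≈ 1.2922e+9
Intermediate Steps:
q = 14607/14300 (q = 4 - 42593/14300 = 14607/14300 ≈ 1.0215)
(31168 + n(-91))*(q + 41673) = (31168 - 160)*(14607/14300 + 41673) = 31008*(595938507/14300) = 4619715306264/3575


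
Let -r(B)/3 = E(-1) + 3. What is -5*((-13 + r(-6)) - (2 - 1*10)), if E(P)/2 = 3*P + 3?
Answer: 70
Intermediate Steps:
E(P) = 6 + 6*P (E(P) = 2*(3*P + 3) = 2*(3 + 3*P) = 6 + 6*P)
r(B) = -9 (r(B) = -3*((6 + 6*(-1)) + 3) = -3*((6 - 6) + 3) = -3*(0 + 3) = -3*3 = -9)
-5*((-13 + r(-6)) - (2 - 1*10)) = -5*((-13 - 9) - (2 - 1*10)) = -5*(-22 - (2 - 10)) = -5*(-22 - 1*(-8)) = -5*(-22 + 8) = -5*(-14) = 70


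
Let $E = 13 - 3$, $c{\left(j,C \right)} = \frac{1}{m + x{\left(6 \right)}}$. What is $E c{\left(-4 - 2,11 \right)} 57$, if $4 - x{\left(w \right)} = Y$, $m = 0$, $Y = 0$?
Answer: $\frac{285}{2} \approx 142.5$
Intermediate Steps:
$x{\left(w \right)} = 4$ ($x{\left(w \right)} = 4 - 0 = 4 + 0 = 4$)
$c{\left(j,C \right)} = \frac{1}{4}$ ($c{\left(j,C \right)} = \frac{1}{0 + 4} = \frac{1}{4}$)
$E = 10$
$E c{\left(-4 - 2,11 \right)} 57 = 10 \cdot \frac{1}{4} \cdot 57 = \frac{5}{2} \cdot 57 = \frac{285}{2}$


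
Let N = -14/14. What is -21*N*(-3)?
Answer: -63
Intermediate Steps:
N = -1 (N = -14*1/14 = -1)
-21*N*(-3) = -21*(-1)*(-3) = 21*(-3) = -63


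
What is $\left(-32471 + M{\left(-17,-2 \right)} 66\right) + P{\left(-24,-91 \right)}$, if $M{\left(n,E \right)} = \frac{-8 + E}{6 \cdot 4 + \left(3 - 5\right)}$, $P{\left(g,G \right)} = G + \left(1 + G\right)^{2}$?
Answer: $-24492$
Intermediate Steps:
$M{\left(n,E \right)} = - \frac{4}{11} + \frac{E}{22}$ ($M{\left(n,E \right)} = \frac{-8 + E}{24 + \left(3 - 5\right)} = \frac{-8 + E}{24 - 2} = \frac{-8 + E}{22} = \left(-8 + E\right) \frac{1}{22} = - \frac{4}{11} + \frac{E}{22}$)
$\left(-32471 + M{\left(-17,-2 \right)} 66\right) + P{\left(-24,-91 \right)} = \left(-32471 + \left(- \frac{4}{11} + \frac{1}{22} \left(-2\right)\right) 66\right) - \left(91 - \left(1 - 91\right)^{2}\right) = \left(-32471 + \left(- \frac{4}{11} - \frac{1}{11}\right) 66\right) - \left(91 - \left(-90\right)^{2}\right) = \left(-32471 - 30\right) + \left(-91 + 8100\right) = \left(-32471 - 30\right) + 8009 = -32501 + 8009 = -24492$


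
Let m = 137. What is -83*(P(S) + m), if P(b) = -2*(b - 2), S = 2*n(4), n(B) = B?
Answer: -10375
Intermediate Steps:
S = 8 (S = 2*4 = 8)
P(b) = 4 - 2*b (P(b) = -2*(-2 + b) = 4 - 2*b)
-83*(P(S) + m) = -83*((4 - 2*8) + 137) = -83*((4 - 16) + 137) = -83*(-12 + 137) = -83*125 = -10375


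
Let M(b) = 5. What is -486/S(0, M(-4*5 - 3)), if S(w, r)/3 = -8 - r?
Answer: 162/13 ≈ 12.462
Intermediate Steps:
S(w, r) = -24 - 3*r (S(w, r) = 3*(-8 - r) = -24 - 3*r)
-486/S(0, M(-4*5 - 3)) = -486/(-24 - 3*5) = -486/(-24 - 15) = -486/(-39) = -486*(-1/39) = 162/13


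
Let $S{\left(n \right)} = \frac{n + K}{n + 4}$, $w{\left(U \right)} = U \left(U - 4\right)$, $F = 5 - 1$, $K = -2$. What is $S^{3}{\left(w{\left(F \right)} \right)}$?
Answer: $- \frac{1}{8} \approx -0.125$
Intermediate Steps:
$F = 4$
$w{\left(U \right)} = U \left(-4 + U\right)$
$S{\left(n \right)} = \frac{-2 + n}{4 + n}$ ($S{\left(n \right)} = \frac{n - 2}{n + 4} = \frac{-2 + n}{4 + n}$)
$S^{3}{\left(w{\left(F \right)} \right)} = \left(\frac{-2 + 4 \left(-4 + 4\right)}{4 + 4 \left(-4 + 4\right)}\right)^{3} = \left(\frac{-2 + 4 \cdot 0}{4 + 4 \cdot 0}\right)^{3} = \left(\frac{-2 + 0}{4 + 0}\right)^{3} = \left(\frac{1}{4} \left(-2\right)\right)^{3} = \left(- \frac{1}{2}\right)^{3} = - \frac{1}{8}$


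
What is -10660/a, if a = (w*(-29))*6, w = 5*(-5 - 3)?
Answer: -533/348 ≈ -1.5316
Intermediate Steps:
w = -40 (w = 5*(-8) = -40)
a = 6960 (a = -40*(-29)*6 = 1160*6 = 6960)
-10660/a = -10660/6960 = -10660*1/6960 = -533/348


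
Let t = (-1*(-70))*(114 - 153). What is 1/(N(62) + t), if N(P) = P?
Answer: -1/2668 ≈ -0.00037481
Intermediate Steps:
t = -2730 (t = 70*(-39) = -2730)
1/(N(62) + t) = 1/(62 - 2730) = 1/(-2668) = -1/2668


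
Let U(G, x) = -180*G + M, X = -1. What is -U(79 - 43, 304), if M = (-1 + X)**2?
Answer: 6476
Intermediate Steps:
M = 4 (M = (-1 - 1)**2 = (-2)**2 = 4)
U(G, x) = 4 - 180*G (U(G, x) = -180*G + 4 = 4 - 180*G)
-U(79 - 43, 304) = -(4 - 180*(79 - 43)) = -(4 - 180*36) = -(4 - 6480) = -1*(-6476) = 6476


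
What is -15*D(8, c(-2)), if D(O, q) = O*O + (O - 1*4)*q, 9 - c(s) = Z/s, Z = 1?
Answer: -1530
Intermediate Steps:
c(s) = 9 - 1/s
D(O, q) = O**2 + q*(-4 + O) (D(O, q) = O**2 + (O - 4)*q = O**2 + (-4 + O)*q = O**2 + q*(-4 + O))
-15*D(8, c(-2)) = -15*(8**2 - 4*(9 - 1/(-2)) + 8*(9 - 1/(-2))) = -15*(64 - 4*(9 - 1*(-1/2)) + 8*(9 - 1*(-1/2))) = -15*(64 - 4*(9 + 1/2) + 8*(9 + 1/2)) = -15*(64 - 4*19/2 + 8*(19/2)) = -15*(64 - 38 + 76) = -15*102 = -1530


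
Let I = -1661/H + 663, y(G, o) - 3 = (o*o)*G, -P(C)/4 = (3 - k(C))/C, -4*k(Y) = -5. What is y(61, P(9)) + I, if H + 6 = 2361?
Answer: 44649128/63585 ≈ 702.20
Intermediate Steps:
H = 2355 (H = -6 + 2361 = 2355)
k(Y) = 5/4 (k(Y) = -¼*(-5) = 5/4)
P(C) = -7/C (P(C) = -4*(3 - 1*5/4)/C = -4*(3 - 5/4)/C = -7/C)
y(G, o) = 3 + G*o² (y(G, o) = 3 + (o*o)*G = 3 + o²*G = 3 + G*o²)
I = 1559704/2355 (I = -1661/2355 + 663 = 1559704/2355 ≈ 662.29)
y(61, P(9)) + I = (3 + 61*(-7/9)²) + 1559704/2355 = (3 + 61*(49/81)) + 1559704/2355 = (3 + 2989/81) + 1559704/2355 = 3232/81 + 1559704/2355 = 44649128/63585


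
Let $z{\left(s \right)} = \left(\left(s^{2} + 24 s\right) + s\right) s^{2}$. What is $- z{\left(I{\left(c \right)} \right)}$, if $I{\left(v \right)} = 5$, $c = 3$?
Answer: $-3750$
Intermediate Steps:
$z{\left(s \right)} = s^{2} \left(s^{2} + 25 s\right)$ ($z{\left(s \right)} = \left(s^{2} + 25 s\right) s^{2} = s^{2} \left(s^{2} + 25 s\right)$)
$- z{\left(I{\left(c \right)} \right)} = - 5^{3} \left(25 + 5\right) = - 125 \cdot 30 = \left(-1\right) 3750 = -3750$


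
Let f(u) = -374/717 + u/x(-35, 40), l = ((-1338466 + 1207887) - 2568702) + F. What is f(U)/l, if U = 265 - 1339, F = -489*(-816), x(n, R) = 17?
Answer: 776416/28037832573 ≈ 2.7692e-5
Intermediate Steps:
F = 399024
U = -1074
l = -2300257 (l = ((-1338466 + 1207887) - 2568702) + 399024 = (-130579 - 2568702) + 399024 = -2699281 + 399024 = -2300257)
f(u) = -374/717 + u/17
f(U)/l = (-374/717 + (1/17)*(-1074))/(-2300257) = (-374/717 - 1074/17)*(-1/2300257) = -776416/12189*(-1/2300257) = 776416/28037832573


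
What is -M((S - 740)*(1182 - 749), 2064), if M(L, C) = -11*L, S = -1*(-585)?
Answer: -738265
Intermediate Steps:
S = 585
-M((S - 740)*(1182 - 749), 2064) = -(-11)*(585 - 740)*(1182 - 749) = -(-11)*(-155*433) = -(-11)*(-67115) = -1*738265 = -738265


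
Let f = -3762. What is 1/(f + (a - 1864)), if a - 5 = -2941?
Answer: -1/8562 ≈ -0.00011680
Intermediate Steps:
a = -2936 (a = 5 - 2941 = -2936)
1/(f + (a - 1864)) = 1/(-3762 + (-2936 - 1864)) = 1/(-3762 - 4800) = 1/(-8562) = -1/8562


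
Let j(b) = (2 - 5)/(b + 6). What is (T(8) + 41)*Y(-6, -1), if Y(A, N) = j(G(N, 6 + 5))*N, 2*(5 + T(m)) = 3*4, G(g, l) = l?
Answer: 126/17 ≈ 7.4118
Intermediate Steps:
j(b) = -3/(6 + b)
T(m) = 1 (T(m) = -5 + (3*4)/2 = -5 + (½)*12 = -5 + 6 = 1)
Y(A, N) = -3*N/17 (Y(A, N) = (-3/(6 + (6 + 5)))*N = (-3/(6 + 11))*N = (-3/17)*N = (-3*1/17)*N = -3*N/17)
(T(8) + 41)*Y(-6, -1) = (1 + 41)*(-3/17*(-1)) = 42*(3/17) = 126/17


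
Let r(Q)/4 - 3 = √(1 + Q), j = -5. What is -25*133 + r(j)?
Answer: -3313 + 8*I ≈ -3313.0 + 8.0*I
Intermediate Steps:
r(Q) = 12 + 4*√(1 + Q)
-25*133 + r(j) = -25*133 + (12 + 4*√(1 - 5)) = -3325 + (12 + 4*√(-4)) = -3325 + (12 + 4*(2*I)) = -3325 + (12 + 8*I) = -3313 + 8*I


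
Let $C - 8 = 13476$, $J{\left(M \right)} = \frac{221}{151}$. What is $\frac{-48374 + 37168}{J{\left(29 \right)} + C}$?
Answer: $- \frac{1692106}{2036305} \approx -0.83097$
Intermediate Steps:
$J{\left(M \right)} = \frac{221}{151}$ ($J{\left(M \right)} = 221 \cdot \frac{1}{151} = \frac{221}{151}$)
$C = 13484$ ($C = 8 + 13476 = 13484$)
$\frac{-48374 + 37168}{J{\left(29 \right)} + C} = \frac{-48374 + 37168}{\frac{221}{151} + 13484} = - \frac{11206}{\frac{2036305}{151}} = \left(-11206\right) \frac{151}{2036305} = - \frac{1692106}{2036305}$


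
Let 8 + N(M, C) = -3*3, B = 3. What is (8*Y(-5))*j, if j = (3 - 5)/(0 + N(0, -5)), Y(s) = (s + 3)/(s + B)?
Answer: 16/17 ≈ 0.94118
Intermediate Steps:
N(M, C) = -17 (N(M, C) = -8 - 3*3 = -8 - 9 = -17)
Y(s) = 1 (Y(s) = (s + 3)/(s + 3) = (3 + s)/(3 + s) = 1)
j = 2/17 (j = (3 - 5)/(0 - 17) = -2/(-17) = -2*(-1/17) = 2/17 ≈ 0.11765)
(8*Y(-5))*j = (8*1)*(2/17) = 8*(2/17) = 16/17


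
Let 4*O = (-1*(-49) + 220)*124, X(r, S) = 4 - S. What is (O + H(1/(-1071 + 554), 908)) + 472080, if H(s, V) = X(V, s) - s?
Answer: 248378693/517 ≈ 4.8042e+5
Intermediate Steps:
O = 8339 (O = ((-1*(-49) + 220)*124)/4 = ((49 + 220)*124)/4 = (269*124)/4 = (¼)*33356 = 8339)
H(s, V) = 4 - 2*s (H(s, V) = (4 - s) - s = 4 - 2*s)
(O + H(1/(-1071 + 554), 908)) + 472080 = (8339 + (4 - 2/(-1071 + 554))) + 472080 = (8339 + (4 - 2/(-517))) + 472080 = (8339 + (4 - 2*(-1/517))) + 472080 = (8339 + (4 + 2/517)) + 472080 = (8339 + 2070/517) + 472080 = 4313333/517 + 472080 = 248378693/517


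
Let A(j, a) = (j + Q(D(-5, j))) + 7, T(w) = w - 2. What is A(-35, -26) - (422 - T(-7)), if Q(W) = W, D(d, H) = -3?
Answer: -462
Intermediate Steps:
T(w) = -2 + w
A(j, a) = 4 + j (A(j, a) = (j - 3) + 7 = (-3 + j) + 7 = 4 + j)
A(-35, -26) - (422 - T(-7)) = (4 - 35) - (422 - (-2 - 7)) = -31 - (422 - 1*(-9)) = -31 - (422 + 9) = -31 - 1*431 = -31 - 431 = -462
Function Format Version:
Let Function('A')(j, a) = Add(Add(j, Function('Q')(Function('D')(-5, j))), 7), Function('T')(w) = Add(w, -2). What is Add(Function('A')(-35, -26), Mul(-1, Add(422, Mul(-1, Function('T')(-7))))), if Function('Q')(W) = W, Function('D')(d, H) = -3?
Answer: -462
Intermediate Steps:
Function('T')(w) = Add(-2, w)
Function('A')(j, a) = Add(4, j) (Function('A')(j, a) = Add(Add(j, -3), 7) = Add(Add(-3, j), 7) = Add(4, j))
Add(Function('A')(-35, -26), Mul(-1, Add(422, Mul(-1, Function('T')(-7))))) = Add(Add(4, -35), Mul(-1, Add(422, Mul(-1, Add(-2, -7))))) = Add(-31, Mul(-1, Add(422, Mul(-1, -9)))) = Add(-31, Mul(-1, Add(422, 9))) = Add(-31, Mul(-1, 431)) = Add(-31, -431) = -462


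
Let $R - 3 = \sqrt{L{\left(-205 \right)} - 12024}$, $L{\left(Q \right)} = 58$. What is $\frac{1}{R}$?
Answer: $\frac{3}{11975} - \frac{i \sqrt{11966}}{11975} \approx 0.00025052 - 0.0091348 i$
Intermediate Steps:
$R = 3 + i \sqrt{11966}$ ($R = 3 + \sqrt{58 - 12024} = 3 + \sqrt{-11966} = 3 + i \sqrt{11966} \approx 3.0 + 109.39 i$)
$\frac{1}{R} = \frac{1}{3 + i \sqrt{11966}}$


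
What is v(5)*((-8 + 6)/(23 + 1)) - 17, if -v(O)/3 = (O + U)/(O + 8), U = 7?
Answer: -218/13 ≈ -16.769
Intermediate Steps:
v(O) = -3*(7 + O)/(8 + O) (v(O) = -3*(O + 7)/(O + 8) = -3*(7 + O)/(8 + O))
v(5)*((-8 + 6)/(23 + 1)) - 17 = (3*(-7 - 1*5)/(8 + 5))*((-8 + 6)/(23 + 1)) - 17 = (3*(-7 - 5)/13)*(-2/24) - 17 = (3*(1/13)*(-12))*(-2*1/24) - 17 = -36/13*(-1/12) - 17 = 3/13 - 17 = -218/13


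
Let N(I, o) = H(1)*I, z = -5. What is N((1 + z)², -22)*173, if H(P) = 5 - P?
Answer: 11072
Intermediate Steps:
N(I, o) = 4*I (N(I, o) = (5 - 1*1)*I = (5 - 1)*I = 4*I)
N((1 + z)², -22)*173 = (4*(1 - 5)²)*173 = (4*(-4)²)*173 = (4*16)*173 = 64*173 = 11072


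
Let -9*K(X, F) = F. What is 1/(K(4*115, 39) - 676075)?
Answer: -3/2028238 ≈ -1.4791e-6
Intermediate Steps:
K(X, F) = -F/9
1/(K(4*115, 39) - 676075) = 1/(-1/9*39 - 676075) = 1/(-13/3 - 676075) = 1/(-2028238/3) = -3/2028238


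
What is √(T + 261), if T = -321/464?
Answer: √3502707/116 ≈ 16.134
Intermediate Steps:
T = -321/464 (T = -321*1/464 = -321/464 ≈ -0.69181)
√(T + 261) = √(-321/464 + 261) = √(120783/464) = √3502707/116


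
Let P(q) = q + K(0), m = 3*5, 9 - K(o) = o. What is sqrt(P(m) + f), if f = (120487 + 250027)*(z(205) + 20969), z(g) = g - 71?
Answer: sqrt(7818956966) ≈ 88425.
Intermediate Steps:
z(g) = -71 + g
K(o) = 9 - o
f = 7818956942 (f = (120487 + 250027)*((-71 + 205) + 20969) = 370514*(134 + 20969) = 370514*21103 = 7818956942)
m = 15
P(q) = 9 + q (P(q) = q + (9 - 1*0) = q + (9 + 0) = q + 9 = 9 + q)
sqrt(P(m) + f) = sqrt((9 + 15) + 7818956942) = sqrt(24 + 7818956942) = sqrt(7818956966)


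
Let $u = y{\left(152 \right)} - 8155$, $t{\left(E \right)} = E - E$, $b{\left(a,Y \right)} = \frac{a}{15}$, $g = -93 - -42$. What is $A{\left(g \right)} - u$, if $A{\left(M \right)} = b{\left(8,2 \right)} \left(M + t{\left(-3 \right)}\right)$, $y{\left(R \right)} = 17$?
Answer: $\frac{40554}{5} \approx 8110.8$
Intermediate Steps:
$g = -51$ ($g = -93 + 42 = -51$)
$b{\left(a,Y \right)} = \frac{a}{15}$ ($b{\left(a,Y \right)} = a \frac{1}{15} = \frac{a}{15}$)
$t{\left(E \right)} = 0$
$A{\left(M \right)} = \frac{8 M}{15}$ ($A{\left(M \right)} = \frac{1}{15} \cdot 8 \left(M + 0\right) = \frac{8 M}{15}$)
$u = -8138$ ($u = 17 - 8155 = -8138$)
$A{\left(g \right)} - u = \frac{8}{15} \left(-51\right) - -8138 = - \frac{136}{5} + 8138 = \frac{40554}{5}$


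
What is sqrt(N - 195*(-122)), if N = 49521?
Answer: sqrt(73311) ≈ 270.76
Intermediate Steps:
sqrt(N - 195*(-122)) = sqrt(49521 - 195*(-122)) = sqrt(49521 + 23790) = sqrt(73311)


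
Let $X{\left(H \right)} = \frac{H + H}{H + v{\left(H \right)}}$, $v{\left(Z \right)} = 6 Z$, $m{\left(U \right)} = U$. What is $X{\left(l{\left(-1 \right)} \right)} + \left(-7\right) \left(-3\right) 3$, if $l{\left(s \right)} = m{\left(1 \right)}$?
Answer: $\frac{443}{7} \approx 63.286$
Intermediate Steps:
$l{\left(s \right)} = 1$
$X{\left(H \right)} = \frac{2}{7}$ ($X{\left(H \right)} = \frac{H + H}{H + 6 H} = \frac{2 H}{7 H} = 2 H \frac{1}{7 H} = \frac{2}{7}$)
$X{\left(l{\left(-1 \right)} \right)} + \left(-7\right) \left(-3\right) 3 = \frac{2}{7} + \left(-7\right) \left(-3\right) 3 = \frac{2}{7} + 21 \cdot 3 = \frac{2}{7} + 63 = \frac{443}{7}$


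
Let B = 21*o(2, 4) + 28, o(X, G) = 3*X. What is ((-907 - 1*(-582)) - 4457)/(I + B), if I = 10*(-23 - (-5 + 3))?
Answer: 2391/28 ≈ 85.393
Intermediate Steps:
B = 154 (B = 21*(3*2) + 28 = 21*6 + 28 = 126 + 28 = 154)
I = -210 (I = 10*(-23 - 1*(-2)) = 10*(-23 + 2) = 10*(-21) = -210)
((-907 - 1*(-582)) - 4457)/(I + B) = ((-907 - 1*(-582)) - 4457)/(-210 + 154) = ((-907 + 582) - 4457)/(-56) = (-325 - 4457)*(-1/56) = -4782*(-1/56) = 2391/28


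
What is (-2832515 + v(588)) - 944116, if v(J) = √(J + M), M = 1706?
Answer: -3776631 + √2294 ≈ -3.7766e+6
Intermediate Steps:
v(J) = √(1706 + J) (v(J) = √(J + 1706) = √(1706 + J))
(-2832515 + v(588)) - 944116 = (-2832515 + √(1706 + 588)) - 944116 = (-2832515 + √2294) - 944116 = -3776631 + √2294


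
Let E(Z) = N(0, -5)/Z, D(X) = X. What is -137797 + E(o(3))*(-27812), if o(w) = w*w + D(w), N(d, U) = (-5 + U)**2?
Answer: -1108691/3 ≈ -3.6956e+5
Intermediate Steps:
o(w) = w + w**2 (o(w) = w*w + w = w**2 + w = w + w**2)
E(Z) = 100/Z (E(Z) = (-5 - 5)**2/Z = (-10)**2/Z = 100/Z)
-137797 + E(o(3))*(-27812) = -137797 + (100/((3*(1 + 3))))*(-27812) = -137797 + (100/((3*4)))*(-27812) = -137797 + (100/12)*(-27812) = -137797 + (100*(1/12))*(-27812) = -137797 + (25/3)*(-27812) = -137797 - 695300/3 = -1108691/3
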